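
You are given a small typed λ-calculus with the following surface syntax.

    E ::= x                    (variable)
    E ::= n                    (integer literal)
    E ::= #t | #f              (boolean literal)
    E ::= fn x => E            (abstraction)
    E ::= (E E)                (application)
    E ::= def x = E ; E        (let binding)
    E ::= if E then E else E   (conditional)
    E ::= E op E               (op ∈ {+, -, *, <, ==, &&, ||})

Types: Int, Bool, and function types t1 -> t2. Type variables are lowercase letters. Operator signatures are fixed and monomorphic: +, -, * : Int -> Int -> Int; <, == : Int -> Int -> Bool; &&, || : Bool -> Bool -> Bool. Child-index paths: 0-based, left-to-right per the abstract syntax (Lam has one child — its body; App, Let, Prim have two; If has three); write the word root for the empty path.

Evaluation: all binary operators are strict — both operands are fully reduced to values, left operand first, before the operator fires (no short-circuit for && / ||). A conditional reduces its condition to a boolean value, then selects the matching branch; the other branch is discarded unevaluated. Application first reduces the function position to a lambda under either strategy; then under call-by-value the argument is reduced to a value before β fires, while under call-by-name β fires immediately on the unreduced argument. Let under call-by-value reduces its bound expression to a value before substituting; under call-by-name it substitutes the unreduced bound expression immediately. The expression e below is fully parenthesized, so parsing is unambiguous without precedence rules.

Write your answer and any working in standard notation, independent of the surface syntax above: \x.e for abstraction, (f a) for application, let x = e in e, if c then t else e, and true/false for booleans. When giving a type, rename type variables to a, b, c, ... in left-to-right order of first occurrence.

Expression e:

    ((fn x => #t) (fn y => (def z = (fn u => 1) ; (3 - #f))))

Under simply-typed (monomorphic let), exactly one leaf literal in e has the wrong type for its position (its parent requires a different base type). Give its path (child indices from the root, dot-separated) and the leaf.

Derivation:
\x._ : a -> Bool
\u._ : c -> Int
let z : c -> Int
  unify Int ~ Int
  unify Bool ~ Int
  FAIL: mismatch Bool ~ Int

Answer: 1.0.1.1 : false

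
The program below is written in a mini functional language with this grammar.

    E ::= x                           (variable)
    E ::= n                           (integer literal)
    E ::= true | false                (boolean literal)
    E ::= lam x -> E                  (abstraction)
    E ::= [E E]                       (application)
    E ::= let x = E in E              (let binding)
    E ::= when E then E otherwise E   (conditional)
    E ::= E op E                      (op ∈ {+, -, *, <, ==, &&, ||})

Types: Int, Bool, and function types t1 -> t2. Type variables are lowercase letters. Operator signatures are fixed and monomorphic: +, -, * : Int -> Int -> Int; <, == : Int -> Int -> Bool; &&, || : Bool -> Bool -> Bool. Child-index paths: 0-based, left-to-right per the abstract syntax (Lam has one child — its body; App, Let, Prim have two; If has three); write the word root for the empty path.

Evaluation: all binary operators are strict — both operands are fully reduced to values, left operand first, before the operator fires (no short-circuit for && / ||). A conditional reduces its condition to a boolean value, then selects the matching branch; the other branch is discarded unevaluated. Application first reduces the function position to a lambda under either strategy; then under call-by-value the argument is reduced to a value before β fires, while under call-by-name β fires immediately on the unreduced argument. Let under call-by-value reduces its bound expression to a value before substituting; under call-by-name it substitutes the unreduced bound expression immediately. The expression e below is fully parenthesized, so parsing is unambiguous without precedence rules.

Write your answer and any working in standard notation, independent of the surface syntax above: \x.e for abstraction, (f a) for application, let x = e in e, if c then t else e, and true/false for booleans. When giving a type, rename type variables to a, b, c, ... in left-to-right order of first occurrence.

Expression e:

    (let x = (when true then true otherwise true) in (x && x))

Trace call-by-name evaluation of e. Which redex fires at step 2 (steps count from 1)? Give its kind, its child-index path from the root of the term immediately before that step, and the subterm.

Answer: if at 0 : (if true then true else true)

Trace:
step 0: (let x = (if true then true else true) in (x && x))
step 1: [let@root] ((if true then true else true) && (if true then true else true))
step 2: [if@0] (true && (if true then true else true))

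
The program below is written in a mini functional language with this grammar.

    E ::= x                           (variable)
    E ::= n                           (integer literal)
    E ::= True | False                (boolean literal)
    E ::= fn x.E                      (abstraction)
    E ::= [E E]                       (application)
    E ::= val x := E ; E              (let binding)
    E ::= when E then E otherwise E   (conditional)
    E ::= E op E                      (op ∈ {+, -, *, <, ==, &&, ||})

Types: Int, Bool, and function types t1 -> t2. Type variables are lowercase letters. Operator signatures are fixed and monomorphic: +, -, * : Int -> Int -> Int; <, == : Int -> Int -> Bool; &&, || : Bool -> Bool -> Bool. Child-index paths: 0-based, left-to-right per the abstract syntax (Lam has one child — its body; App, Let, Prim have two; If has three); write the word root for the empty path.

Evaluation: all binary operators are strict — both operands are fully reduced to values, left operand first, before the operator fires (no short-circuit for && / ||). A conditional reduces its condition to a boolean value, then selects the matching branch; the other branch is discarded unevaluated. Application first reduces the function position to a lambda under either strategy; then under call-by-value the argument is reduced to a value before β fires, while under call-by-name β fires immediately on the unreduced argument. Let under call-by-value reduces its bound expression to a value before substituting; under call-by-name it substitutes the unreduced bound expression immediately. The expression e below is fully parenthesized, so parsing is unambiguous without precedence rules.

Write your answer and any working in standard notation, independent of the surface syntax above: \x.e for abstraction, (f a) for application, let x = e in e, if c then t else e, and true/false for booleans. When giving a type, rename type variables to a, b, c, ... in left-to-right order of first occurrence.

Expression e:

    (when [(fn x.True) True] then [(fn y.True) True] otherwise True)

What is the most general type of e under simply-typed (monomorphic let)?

Derivation:
\x._ : a -> Bool
  unify a -> Bool ~ Bool -> b
  unify a ~ Bool
  unify Bool ~ b
_ _ : Bool
  unify Bool ~ Bool
\y._ : c -> Bool
  unify c -> Bool ~ Bool -> d
  unify c ~ Bool
  unify Bool ~ d
_ _ : Bool
  unify Bool ~ Bool

Answer: Bool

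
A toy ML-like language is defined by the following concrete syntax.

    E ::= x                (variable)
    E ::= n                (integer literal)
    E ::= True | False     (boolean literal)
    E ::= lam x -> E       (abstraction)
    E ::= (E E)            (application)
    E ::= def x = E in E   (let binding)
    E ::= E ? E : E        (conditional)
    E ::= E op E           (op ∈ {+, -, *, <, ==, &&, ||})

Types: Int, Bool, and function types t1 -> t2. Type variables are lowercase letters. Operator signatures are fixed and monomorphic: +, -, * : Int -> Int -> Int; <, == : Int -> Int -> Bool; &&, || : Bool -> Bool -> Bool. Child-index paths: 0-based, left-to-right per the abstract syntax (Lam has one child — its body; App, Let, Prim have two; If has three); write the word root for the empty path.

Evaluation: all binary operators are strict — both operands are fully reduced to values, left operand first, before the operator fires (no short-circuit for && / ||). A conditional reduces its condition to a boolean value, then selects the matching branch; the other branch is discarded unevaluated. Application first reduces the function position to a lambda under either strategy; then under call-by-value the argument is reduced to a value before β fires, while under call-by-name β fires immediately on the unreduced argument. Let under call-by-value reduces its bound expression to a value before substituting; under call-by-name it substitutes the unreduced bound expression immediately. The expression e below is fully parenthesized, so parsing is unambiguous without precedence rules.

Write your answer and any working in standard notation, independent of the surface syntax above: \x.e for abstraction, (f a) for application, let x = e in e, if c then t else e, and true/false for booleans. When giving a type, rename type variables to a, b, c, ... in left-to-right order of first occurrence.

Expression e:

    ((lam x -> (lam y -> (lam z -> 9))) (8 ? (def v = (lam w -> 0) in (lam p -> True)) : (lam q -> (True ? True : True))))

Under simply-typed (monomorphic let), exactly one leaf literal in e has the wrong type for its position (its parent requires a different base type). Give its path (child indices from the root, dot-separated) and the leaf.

Derivation:
\z._ : c -> Int
\y._ : b -> c -> Int
\x._ : a -> b -> c -> Int
  unify Int ~ Bool
  FAIL: mismatch Int ~ Bool

Answer: 1.0 : 8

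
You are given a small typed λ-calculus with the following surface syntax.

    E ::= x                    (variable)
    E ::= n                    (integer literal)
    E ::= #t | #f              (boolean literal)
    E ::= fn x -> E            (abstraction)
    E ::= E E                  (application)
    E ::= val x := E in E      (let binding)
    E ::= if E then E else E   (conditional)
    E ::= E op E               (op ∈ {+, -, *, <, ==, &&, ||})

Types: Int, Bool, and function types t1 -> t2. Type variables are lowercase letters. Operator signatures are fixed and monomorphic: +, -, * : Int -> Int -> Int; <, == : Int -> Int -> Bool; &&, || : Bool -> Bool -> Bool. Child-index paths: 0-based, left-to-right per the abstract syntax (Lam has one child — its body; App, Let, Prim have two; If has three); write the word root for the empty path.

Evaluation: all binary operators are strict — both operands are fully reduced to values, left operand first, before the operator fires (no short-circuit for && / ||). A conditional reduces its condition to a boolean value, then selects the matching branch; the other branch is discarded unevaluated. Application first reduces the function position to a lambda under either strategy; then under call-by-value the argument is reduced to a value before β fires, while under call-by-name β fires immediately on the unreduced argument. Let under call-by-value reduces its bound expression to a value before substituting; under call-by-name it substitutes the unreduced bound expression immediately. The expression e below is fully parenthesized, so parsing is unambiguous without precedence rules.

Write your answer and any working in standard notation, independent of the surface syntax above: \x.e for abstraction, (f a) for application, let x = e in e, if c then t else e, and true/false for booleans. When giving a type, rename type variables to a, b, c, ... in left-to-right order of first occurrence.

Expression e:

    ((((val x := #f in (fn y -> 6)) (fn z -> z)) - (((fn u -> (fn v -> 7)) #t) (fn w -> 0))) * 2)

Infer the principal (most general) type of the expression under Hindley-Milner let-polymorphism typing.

Trace:
let x : Bool
\y._ : a -> Int
z : b
\z._ : b -> b
  unify a -> Int ~ (b -> b) -> c
  unify a ~ b -> b
  unify Int ~ c
_ _ : Int
  unify Int ~ Int
\v._ : e -> Int
\u._ : d -> e -> Int
  unify d -> e -> Int ~ Bool -> f
  unify d ~ Bool
  unify e -> Int ~ f
_ _ : e -> Int
\w._ : g -> Int
  unify e -> Int ~ (g -> Int) -> h
  unify e ~ g -> Int
  unify Int ~ h
_ _ : Int
  unify Int ~ Int
  unify Int ~ Int
  unify Int ~ Int

Answer: Int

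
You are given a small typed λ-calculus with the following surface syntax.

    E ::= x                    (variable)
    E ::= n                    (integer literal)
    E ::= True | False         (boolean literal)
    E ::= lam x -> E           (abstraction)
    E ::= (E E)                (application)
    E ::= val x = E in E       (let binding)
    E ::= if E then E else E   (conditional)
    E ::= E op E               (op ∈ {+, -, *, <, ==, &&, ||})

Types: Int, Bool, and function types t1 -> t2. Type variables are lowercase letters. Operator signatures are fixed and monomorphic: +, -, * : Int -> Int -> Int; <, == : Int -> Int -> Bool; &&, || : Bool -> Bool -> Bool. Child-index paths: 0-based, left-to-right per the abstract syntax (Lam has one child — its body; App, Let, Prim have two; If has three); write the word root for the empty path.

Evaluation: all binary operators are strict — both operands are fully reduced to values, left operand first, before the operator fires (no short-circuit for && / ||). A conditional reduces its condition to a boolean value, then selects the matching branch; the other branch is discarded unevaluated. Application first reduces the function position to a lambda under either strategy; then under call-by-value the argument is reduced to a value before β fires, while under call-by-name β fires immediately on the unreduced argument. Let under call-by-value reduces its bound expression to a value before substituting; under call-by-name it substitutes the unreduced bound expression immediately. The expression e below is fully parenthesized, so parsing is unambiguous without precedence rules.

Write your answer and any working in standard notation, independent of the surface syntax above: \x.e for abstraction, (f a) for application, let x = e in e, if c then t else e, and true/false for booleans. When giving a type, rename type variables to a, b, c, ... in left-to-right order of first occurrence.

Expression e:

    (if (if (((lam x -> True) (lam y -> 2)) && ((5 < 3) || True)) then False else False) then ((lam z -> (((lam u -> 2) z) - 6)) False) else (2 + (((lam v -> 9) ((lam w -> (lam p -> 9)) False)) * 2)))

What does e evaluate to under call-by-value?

Answer: 20

Trace:
step 0: (if (if (((\x.true) (\y.2)) && ((5 < 3) || true)) then false else false) then ((\z.(((\u.2) z) - 6)) false) else (2 + (((\v.9) ((\w.(\p.9)) false)) * 2)))
step 1: [beta@0.0.0] (if (if (true && ((5 < 3) || true)) then false else false) then ((\z.(((\u.2) z) - 6)) false) else (2 + (((\v.9) ((\w.(\p.9)) false)) * 2)))
step 2: [delta@0.0.1.0] (if (if (true && (false || true)) then false else false) then ((\z.(((\u.2) z) - 6)) false) else (2 + (((\v.9) ((\w.(\p.9)) false)) * 2)))
step 3: [delta@0.0.1] (if (if (true && true) then false else false) then ((\z.(((\u.2) z) - 6)) false) else (2 + (((\v.9) ((\w.(\p.9)) false)) * 2)))
step 4: [delta@0.0] (if (if true then false else false) then ((\z.(((\u.2) z) - 6)) false) else (2 + (((\v.9) ((\w.(\p.9)) false)) * 2)))
step 5: [if@0] (if false then ((\z.(((\u.2) z) - 6)) false) else (2 + (((\v.9) ((\w.(\p.9)) false)) * 2)))
step 6: [if@root] (2 + (((\v.9) ((\w.(\p.9)) false)) * 2))
step 7: [beta@1.0.1] (2 + (((\v.9) (\p.9)) * 2))
step 8: [beta@1.0] (2 + (9 * 2))
step 9: [delta@1] (2 + 18)
step 10: [delta@root] 20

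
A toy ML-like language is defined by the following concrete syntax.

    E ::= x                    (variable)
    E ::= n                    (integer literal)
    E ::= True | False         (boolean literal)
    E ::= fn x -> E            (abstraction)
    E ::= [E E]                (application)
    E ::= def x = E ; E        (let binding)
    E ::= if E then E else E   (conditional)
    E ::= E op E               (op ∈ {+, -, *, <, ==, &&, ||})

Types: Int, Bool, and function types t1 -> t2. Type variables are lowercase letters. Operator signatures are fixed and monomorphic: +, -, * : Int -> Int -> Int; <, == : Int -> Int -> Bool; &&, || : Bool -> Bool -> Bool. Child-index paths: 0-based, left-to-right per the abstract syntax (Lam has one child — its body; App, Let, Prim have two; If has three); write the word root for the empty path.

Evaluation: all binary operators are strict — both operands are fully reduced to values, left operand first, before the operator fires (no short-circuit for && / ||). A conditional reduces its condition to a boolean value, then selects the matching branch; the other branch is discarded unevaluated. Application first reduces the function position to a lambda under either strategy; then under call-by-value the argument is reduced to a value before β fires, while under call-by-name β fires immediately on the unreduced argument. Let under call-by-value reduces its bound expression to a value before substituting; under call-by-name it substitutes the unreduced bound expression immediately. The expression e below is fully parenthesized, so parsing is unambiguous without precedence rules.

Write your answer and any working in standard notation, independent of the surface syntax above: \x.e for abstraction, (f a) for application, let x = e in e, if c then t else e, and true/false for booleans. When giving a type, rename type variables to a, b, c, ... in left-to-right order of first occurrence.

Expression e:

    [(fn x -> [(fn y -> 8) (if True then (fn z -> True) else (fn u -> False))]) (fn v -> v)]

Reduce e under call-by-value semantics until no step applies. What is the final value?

Answer: 8

Working:
step 0: ((\x.((\y.8) (if true then (\z.true) else (\u.false)))) (\v.v))
step 1: [beta@root] ((\y.8) (if true then (\z.true) else (\u.false)))
step 2: [if@1] ((\y.8) (\z.true))
step 3: [beta@root] 8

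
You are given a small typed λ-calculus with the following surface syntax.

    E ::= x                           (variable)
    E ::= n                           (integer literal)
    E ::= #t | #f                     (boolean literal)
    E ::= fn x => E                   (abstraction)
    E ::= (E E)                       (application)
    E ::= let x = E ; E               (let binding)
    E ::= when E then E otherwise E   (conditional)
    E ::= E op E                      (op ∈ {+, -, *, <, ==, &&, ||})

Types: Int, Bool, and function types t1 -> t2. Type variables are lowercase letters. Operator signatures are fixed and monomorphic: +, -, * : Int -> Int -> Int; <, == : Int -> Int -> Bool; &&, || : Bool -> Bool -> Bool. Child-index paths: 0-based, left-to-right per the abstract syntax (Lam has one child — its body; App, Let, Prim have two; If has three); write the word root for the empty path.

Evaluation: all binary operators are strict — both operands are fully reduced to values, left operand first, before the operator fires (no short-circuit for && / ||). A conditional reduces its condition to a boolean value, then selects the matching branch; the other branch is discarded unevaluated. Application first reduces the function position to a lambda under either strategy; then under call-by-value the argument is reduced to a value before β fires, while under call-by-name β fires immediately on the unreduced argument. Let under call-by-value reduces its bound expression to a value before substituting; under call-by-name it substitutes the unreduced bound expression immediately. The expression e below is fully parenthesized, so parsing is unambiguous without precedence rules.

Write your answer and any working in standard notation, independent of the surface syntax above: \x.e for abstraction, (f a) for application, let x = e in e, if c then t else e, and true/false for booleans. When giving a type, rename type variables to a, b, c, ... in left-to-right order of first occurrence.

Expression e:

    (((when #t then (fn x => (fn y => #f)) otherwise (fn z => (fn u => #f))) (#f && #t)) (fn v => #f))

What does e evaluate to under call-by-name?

Trace:
step 0: (((if true then (\x.(\y.false)) else (\z.(\u.false))) (false && true)) (\v.false))
step 1: [if@0.0] (((\x.(\y.false)) (false && true)) (\v.false))
step 2: [beta@0] ((\y.false) (\v.false))
step 3: [beta@root] false

Answer: false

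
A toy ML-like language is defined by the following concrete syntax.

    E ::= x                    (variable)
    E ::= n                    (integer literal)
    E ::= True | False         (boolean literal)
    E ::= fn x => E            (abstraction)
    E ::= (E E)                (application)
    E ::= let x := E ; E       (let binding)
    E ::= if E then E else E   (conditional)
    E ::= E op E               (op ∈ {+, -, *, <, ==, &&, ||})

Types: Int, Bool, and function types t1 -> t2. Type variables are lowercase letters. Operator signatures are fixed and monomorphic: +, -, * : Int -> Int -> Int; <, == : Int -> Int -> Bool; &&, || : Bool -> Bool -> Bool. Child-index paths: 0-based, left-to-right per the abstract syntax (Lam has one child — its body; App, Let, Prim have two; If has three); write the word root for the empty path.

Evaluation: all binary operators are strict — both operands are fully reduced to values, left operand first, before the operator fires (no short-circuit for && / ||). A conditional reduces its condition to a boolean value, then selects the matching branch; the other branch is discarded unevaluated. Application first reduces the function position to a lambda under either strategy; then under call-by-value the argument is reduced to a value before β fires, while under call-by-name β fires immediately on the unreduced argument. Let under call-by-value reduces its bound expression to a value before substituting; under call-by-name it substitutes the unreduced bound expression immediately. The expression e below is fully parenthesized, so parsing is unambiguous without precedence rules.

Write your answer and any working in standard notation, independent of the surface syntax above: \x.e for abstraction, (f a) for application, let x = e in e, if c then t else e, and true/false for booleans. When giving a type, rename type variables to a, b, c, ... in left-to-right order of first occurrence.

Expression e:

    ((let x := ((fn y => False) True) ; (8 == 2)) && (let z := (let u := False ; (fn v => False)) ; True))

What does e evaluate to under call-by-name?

Answer: false

Working:
step 0: ((let x = ((\y.false) true) in (8 == 2)) && (let z = (let u = false in (\v.false)) in true))
step 1: [let@0] ((8 == 2) && (let z = (let u = false in (\v.false)) in true))
step 2: [delta@0] (false && (let z = (let u = false in (\v.false)) in true))
step 3: [let@1] (false && true)
step 4: [delta@root] false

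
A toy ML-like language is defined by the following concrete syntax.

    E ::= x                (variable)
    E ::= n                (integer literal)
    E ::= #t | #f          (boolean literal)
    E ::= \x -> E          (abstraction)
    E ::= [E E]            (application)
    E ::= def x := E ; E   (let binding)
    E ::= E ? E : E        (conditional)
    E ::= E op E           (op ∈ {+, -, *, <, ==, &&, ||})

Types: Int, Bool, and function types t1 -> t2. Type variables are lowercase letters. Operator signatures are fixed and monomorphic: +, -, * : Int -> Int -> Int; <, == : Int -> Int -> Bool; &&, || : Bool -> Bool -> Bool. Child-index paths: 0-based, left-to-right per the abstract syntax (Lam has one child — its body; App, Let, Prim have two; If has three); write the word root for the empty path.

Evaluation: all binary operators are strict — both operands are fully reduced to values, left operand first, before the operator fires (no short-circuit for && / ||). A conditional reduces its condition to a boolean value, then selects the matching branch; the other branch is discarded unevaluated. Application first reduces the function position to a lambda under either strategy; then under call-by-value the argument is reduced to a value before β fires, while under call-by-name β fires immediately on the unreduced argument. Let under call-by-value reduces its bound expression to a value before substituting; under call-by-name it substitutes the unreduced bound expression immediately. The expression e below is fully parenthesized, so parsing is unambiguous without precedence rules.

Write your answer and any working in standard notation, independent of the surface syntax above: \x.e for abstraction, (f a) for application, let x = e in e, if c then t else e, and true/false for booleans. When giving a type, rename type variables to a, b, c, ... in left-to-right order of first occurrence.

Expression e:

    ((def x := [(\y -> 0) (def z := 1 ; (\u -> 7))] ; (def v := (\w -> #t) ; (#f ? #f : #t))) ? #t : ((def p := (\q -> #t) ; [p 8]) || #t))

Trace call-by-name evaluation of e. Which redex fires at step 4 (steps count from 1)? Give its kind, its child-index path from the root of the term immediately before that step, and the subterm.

Answer: if at root : (if true then true else ((let p = (\q.true) in (p 8)) || true))

Trace:
step 0: (if (let x = ((\y.0) (let z = 1 in (\u.7))) in (let v = (\w.true) in (if false then false else true))) then true else ((let p = (\q.true) in (p 8)) || true))
step 1: [let@0] (if (let v = (\w.true) in (if false then false else true)) then true else ((let p = (\q.true) in (p 8)) || true))
step 2: [let@0] (if (if false then false else true) then true else ((let p = (\q.true) in (p 8)) || true))
step 3: [if@0] (if true then true else ((let p = (\q.true) in (p 8)) || true))
step 4: [if@root] true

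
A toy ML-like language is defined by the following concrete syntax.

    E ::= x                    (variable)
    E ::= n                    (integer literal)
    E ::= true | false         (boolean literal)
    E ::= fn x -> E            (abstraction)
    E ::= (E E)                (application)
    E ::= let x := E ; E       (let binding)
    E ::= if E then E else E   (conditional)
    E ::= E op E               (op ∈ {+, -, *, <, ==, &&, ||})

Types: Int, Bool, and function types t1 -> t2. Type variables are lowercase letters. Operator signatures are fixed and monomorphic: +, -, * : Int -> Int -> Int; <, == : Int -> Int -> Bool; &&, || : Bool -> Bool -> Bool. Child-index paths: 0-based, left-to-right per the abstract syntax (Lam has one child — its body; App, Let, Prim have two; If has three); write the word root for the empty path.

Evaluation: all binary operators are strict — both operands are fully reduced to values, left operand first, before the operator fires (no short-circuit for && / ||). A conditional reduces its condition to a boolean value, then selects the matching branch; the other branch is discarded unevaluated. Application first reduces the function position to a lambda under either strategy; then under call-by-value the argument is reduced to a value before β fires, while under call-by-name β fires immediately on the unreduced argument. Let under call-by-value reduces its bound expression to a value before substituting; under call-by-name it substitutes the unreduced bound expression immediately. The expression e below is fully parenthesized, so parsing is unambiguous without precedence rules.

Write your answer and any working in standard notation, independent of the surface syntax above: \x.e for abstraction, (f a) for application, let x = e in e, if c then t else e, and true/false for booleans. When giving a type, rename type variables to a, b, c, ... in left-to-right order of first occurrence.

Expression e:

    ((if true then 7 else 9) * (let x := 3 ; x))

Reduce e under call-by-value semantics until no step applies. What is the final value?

Answer: 21

Derivation:
step 0: ((if true then 7 else 9) * (let x = 3 in x))
step 1: [if@0] (7 * (let x = 3 in x))
step 2: [let@1] (7 * 3)
step 3: [delta@root] 21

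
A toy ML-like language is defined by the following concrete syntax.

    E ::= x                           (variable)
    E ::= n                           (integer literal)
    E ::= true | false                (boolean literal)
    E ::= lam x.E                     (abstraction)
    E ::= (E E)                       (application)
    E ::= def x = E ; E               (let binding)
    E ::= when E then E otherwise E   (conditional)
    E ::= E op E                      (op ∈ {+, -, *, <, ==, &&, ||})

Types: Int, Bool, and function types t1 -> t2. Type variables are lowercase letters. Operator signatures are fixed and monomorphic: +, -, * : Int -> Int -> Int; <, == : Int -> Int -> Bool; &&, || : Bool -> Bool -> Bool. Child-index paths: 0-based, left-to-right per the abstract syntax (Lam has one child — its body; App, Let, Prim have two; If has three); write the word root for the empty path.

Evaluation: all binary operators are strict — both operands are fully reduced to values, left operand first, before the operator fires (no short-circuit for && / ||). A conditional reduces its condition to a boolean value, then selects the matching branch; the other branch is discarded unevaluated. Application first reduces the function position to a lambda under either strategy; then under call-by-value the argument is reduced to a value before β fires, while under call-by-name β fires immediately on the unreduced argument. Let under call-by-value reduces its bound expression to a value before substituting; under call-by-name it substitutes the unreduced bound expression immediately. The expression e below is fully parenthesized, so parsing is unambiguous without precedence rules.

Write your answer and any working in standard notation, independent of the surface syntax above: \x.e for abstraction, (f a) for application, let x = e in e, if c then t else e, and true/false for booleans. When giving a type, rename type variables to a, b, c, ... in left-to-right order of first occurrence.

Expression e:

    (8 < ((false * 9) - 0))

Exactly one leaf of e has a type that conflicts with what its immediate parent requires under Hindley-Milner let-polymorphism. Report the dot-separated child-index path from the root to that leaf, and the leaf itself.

Answer: 1.0.0 : false

Trace:
  unify Int ~ Int
  unify Bool ~ Int
  FAIL: mismatch Bool ~ Int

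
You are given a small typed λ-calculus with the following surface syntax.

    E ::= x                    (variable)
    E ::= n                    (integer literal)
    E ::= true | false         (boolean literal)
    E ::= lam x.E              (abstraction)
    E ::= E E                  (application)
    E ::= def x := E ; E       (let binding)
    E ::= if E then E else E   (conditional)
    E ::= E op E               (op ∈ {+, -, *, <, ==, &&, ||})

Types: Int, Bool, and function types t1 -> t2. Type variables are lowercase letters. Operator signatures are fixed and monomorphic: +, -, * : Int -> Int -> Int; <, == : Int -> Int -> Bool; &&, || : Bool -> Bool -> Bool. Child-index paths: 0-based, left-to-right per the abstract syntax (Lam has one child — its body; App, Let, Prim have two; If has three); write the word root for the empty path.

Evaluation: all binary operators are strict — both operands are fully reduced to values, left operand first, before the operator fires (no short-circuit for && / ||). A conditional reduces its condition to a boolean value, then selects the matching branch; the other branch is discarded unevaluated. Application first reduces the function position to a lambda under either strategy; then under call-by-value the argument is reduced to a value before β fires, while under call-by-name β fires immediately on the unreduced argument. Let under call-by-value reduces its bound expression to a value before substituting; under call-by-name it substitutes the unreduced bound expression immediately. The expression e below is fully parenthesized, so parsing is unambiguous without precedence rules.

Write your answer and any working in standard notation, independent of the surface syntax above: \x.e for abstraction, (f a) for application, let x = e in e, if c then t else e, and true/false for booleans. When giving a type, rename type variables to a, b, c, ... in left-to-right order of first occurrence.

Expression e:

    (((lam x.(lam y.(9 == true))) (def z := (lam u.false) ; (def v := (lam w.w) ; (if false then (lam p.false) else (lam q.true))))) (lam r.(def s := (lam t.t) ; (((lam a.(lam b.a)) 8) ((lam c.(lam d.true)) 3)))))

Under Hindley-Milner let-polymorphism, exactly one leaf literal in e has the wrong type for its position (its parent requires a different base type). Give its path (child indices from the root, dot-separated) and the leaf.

Trace:
  unify Int ~ Int
  unify Bool ~ Int
  FAIL: mismatch Bool ~ Int

Answer: 0.0.0.0.1 : true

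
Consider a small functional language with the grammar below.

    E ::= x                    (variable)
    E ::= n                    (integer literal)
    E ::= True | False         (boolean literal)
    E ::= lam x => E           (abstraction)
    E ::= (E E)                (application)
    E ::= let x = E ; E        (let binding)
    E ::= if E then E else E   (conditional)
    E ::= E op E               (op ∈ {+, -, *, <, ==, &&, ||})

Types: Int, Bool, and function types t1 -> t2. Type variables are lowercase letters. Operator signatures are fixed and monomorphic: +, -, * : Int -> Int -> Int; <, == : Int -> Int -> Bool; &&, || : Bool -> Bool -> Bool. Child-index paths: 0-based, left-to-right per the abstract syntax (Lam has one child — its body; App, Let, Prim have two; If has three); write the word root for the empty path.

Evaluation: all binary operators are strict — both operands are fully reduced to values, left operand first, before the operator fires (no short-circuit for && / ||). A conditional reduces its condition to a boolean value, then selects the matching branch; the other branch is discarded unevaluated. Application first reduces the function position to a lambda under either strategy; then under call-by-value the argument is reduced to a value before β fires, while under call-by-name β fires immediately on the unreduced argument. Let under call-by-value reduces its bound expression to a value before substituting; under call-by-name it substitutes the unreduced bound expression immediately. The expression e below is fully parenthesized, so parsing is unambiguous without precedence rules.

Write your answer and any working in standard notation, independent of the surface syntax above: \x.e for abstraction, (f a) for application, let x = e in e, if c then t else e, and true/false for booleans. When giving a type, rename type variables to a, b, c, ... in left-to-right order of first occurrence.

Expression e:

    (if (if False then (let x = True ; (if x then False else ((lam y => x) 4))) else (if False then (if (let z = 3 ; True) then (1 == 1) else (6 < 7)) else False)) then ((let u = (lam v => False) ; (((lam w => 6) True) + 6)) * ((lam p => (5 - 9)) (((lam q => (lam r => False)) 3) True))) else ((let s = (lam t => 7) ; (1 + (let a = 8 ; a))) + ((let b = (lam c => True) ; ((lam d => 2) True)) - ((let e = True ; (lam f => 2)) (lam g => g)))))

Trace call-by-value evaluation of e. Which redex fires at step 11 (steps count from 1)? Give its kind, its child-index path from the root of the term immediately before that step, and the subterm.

Answer: delta at 1 : (2 - 2)

Derivation:
step 0: (if (if false then (let x = true in (if x then false else ((\y.x) 4))) else (if false then (if (let z = 3 in true) then (1 == 1) else (6 < 7)) else false)) then ((let u = (\v.false) in (((\w.6) true) + 6)) * ((\p.(5 - 9)) (((\q.(\r.false)) 3) true))) else ((let s = (\t.7) in (1 + (let a = 8 in a))) + ((let b = (\c.true) in ((\d.2) true)) - ((let e = true in (\f.2)) (\g.g)))))
step 1: [if@0] (if (if false then (if (let z = 3 in true) then (1 == 1) else (6 < 7)) else false) then ((let u = (\v.false) in (((\w.6) true) + 6)) * ((\p.(5 - 9)) (((\q.(\r.false)) 3) true))) else ((let s = (\t.7) in (1 + (let a = 8 in a))) + ((let b = (\c.true) in ((\d.2) true)) - ((let e = true in (\f.2)) (\g.g)))))
step 2: [if@0] (if false then ((let u = (\v.false) in (((\w.6) true) + 6)) * ((\p.(5 - 9)) (((\q.(\r.false)) 3) true))) else ((let s = (\t.7) in (1 + (let a = 8 in a))) + ((let b = (\c.true) in ((\d.2) true)) - ((let e = true in (\f.2)) (\g.g)))))
step 3: [if@root] ((let s = (\t.7) in (1 + (let a = 8 in a))) + ((let b = (\c.true) in ((\d.2) true)) - ((let e = true in (\f.2)) (\g.g))))
step 4: [let@0] ((1 + (let a = 8 in a)) + ((let b = (\c.true) in ((\d.2) true)) - ((let e = true in (\f.2)) (\g.g))))
step 5: [let@0.1] ((1 + 8) + ((let b = (\c.true) in ((\d.2) true)) - ((let e = true in (\f.2)) (\g.g))))
step 6: [delta@0] (9 + ((let b = (\c.true) in ((\d.2) true)) - ((let e = true in (\f.2)) (\g.g))))
step 7: [let@1.0] (9 + (((\d.2) true) - ((let e = true in (\f.2)) (\g.g))))
step 8: [beta@1.0] (9 + (2 - ((let e = true in (\f.2)) (\g.g))))
step 9: [let@1.1.0] (9 + (2 - ((\f.2) (\g.g))))
step 10: [beta@1.1] (9 + (2 - 2))
step 11: [delta@1] (9 + 0)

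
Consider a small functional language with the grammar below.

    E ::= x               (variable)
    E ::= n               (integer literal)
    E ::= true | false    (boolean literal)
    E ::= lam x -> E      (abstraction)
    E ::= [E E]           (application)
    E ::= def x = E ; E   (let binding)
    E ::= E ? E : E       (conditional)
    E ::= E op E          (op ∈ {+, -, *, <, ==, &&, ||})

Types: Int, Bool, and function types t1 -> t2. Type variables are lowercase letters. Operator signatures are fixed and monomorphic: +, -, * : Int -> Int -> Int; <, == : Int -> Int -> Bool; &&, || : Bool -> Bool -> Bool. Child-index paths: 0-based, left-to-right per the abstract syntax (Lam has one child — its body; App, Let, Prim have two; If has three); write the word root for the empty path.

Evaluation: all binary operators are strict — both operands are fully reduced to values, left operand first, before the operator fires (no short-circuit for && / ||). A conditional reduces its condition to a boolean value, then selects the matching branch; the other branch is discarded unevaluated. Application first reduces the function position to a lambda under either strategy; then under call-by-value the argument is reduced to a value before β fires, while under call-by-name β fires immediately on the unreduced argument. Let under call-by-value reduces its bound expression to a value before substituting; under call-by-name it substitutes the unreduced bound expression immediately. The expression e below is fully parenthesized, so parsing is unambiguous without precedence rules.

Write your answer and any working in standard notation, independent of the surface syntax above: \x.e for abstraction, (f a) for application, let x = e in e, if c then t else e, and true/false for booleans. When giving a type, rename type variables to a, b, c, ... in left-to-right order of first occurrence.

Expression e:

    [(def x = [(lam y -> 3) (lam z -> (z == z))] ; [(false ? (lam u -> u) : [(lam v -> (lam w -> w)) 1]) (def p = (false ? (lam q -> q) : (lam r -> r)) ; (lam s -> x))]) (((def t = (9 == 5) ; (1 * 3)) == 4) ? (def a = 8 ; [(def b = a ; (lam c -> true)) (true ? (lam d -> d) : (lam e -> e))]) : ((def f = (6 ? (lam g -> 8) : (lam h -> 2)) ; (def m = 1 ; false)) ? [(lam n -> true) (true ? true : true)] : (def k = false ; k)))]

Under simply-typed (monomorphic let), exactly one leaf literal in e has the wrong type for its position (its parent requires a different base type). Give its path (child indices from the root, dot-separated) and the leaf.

Answer: 1.2.0.0.0 : 6

Working:
\y._ : a -> Int
z : b
  unify b ~ Int
z : Int
  unify Int ~ Int
\z._ : Int -> Bool
  unify a -> Int ~ (Int -> Bool) -> c
  unify a ~ Int -> Bool
  unify Int ~ c
_ _ : Int
let x : Int
  unify Bool ~ Bool
u : d
\u._ : d -> d
w : f
\w._ : f -> f
\v._ : e -> f -> f
  unify e -> f -> f ~ Int -> g
  unify e ~ Int
  unify f -> f ~ g
_ _ : f -> f
  unify d -> d ~ f -> f
  unify d ~ f
  unify f ~ f
  unify Bool ~ Bool
q : h
\q._ : h -> h
r : i
\r._ : i -> i
  unify h -> h ~ i -> i
  unify h ~ i
  unify i ~ i
let p : i -> i
x : Int
\s._ : j -> Int
  unify f -> f ~ (j -> Int) -> k
  unify f ~ j -> Int
  unify j -> Int ~ k
_ _ : j -> Int
  unify Int ~ Int
  unify Int ~ Int
let t : Bool
  unify Int ~ Int
  unify Int ~ Int
  unify Int ~ Int
  unify Int ~ Int
  unify Bool ~ Bool
let a : Int
a : Int
let b : Int
\c._ : l -> Bool
  unify Bool ~ Bool
d : m
\d._ : m -> m
e : n
\e._ : n -> n
  unify m -> m ~ n -> n
  unify m ~ n
  unify n ~ n
  unify l -> Bool ~ (n -> n) -> o
  unify l ~ n -> n
  unify Bool ~ o
_ _ : Bool
  unify Int ~ Bool
  FAIL: mismatch Int ~ Bool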